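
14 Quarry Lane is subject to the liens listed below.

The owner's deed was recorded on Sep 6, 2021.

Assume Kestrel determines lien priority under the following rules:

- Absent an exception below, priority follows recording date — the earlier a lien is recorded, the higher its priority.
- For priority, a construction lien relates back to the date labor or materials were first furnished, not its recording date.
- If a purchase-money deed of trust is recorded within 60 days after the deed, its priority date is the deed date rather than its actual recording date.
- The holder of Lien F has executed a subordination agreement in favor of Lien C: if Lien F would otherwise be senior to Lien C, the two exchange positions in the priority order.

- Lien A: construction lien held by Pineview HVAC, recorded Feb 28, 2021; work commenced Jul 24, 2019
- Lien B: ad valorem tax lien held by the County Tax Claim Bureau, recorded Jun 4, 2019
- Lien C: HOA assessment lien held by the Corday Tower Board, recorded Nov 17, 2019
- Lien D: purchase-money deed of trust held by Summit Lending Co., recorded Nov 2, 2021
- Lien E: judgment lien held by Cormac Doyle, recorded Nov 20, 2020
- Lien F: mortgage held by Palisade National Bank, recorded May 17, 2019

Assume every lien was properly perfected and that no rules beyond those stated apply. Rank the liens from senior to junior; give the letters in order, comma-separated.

C, B, A, F, E, D

Adjusting effective dates: A is treated as recorded Jul 24, 2019, the work-commencement date; D was recorded within the 60-day window, so its effective date is the deed date Sep 6, 2021.
By effective date: F (May 17, 2019), B (Jun 4, 2019), A (Jul 24, 2019), C (Nov 17, 2019), E (Nov 20, 2020), D (Sep 6, 2021).
Because F would otherwise rank above C, the subordination swaps them.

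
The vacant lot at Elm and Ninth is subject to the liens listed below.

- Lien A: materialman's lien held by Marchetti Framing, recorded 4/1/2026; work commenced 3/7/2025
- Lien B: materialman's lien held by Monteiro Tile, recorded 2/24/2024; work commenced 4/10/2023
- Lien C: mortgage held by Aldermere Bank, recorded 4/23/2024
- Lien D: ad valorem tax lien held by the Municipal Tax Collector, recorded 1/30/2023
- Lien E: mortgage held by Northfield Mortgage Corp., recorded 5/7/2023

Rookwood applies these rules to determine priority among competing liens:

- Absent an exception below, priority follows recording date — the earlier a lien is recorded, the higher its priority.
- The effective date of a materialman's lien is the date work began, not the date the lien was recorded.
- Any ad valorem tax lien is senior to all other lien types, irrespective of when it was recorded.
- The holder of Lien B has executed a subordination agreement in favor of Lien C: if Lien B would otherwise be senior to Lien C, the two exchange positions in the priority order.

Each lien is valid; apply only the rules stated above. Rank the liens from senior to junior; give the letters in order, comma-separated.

Effective dates: A's effective date is 3/7/2025, when work began; B is treated as recorded 4/10/2023, the work-commencement date.
D is an ad valorem tax lien and takes priority over every other lien.
The other liens, earliest effective date first: B (4/10/2023), E (5/7/2023), C (4/23/2024), A (3/7/2025).
The subordination applies — B was senior to C — so B and C swap.

D, C, E, B, A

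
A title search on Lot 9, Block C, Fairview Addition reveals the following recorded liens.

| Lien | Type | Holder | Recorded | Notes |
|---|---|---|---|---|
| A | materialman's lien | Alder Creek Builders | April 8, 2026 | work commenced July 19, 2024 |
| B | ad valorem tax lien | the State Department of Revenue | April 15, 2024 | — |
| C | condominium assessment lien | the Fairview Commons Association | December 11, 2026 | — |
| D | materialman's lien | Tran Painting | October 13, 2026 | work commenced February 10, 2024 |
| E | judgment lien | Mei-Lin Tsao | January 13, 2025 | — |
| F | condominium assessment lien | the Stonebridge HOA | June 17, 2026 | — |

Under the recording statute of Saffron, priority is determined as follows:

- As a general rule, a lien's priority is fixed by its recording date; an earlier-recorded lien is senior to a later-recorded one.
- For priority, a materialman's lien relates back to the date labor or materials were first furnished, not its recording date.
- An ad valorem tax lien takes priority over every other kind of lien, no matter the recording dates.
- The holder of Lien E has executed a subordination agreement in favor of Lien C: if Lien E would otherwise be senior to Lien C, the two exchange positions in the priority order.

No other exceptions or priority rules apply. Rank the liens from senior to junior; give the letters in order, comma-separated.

B, D, A, C, F, E

First, effective dates: A relates back to July 19, 2024 (work commenced); D's effective date is February 10, 2024, when work began.
B, as an ad valorem tax lien, has superpriority and ranks first.
Among the remaining liens, by effective date: D (February 10, 2024), A (July 19, 2024), E (January 13, 2025), F (June 17, 2026), C (December 11, 2026).
E is senior to C before the subordination, so the two trade places.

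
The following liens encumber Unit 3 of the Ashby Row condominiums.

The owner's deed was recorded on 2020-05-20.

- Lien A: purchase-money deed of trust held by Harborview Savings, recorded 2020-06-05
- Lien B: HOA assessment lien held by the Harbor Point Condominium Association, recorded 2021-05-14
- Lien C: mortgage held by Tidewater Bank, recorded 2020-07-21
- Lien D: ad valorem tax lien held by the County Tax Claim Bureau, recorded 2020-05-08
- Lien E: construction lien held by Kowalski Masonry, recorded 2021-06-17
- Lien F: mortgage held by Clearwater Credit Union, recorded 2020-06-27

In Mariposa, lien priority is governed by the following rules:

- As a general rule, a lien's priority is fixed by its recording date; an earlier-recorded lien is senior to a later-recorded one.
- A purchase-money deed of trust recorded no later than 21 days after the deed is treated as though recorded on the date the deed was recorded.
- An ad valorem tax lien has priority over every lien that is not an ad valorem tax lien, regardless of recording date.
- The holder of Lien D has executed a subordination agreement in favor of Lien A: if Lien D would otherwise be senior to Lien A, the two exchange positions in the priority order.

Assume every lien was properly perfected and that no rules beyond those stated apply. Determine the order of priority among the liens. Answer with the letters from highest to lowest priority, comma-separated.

Effective dates: A's effective date is the deed date, 2020-05-20.
D, as an ad valorem tax lien, has superpriority and ranks first.
Among the remaining liens, by effective date: A (2020-05-20), F (2020-06-27), C (2020-07-21), B (2021-05-14), E (2021-06-17).
D would otherwise be senior to A, so under the subordination agreement D and A exchange positions.

A, D, F, C, B, E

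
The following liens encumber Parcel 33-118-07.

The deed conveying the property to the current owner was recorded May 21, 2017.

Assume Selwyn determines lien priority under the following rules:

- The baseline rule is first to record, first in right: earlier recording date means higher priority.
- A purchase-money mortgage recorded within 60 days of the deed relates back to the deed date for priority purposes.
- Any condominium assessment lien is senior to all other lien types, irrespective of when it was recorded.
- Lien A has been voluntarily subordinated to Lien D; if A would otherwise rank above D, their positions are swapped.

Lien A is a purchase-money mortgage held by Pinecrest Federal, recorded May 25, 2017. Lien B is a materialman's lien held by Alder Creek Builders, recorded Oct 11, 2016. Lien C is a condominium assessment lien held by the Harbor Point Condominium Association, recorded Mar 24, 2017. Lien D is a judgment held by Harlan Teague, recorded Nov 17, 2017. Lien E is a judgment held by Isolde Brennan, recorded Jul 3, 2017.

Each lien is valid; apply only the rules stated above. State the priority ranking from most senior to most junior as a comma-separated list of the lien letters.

Adjusting effective dates: A was recorded within the 60-day window, so its effective date is the deed date May 21, 2017.
C is a condominium assessment lien and takes priority over every other lien.
The other liens, earliest effective date first: B (Oct 11, 2016), A (May 21, 2017), E (Jul 3, 2017), D (Nov 17, 2017).
Because A would otherwise rank above D, the subordination swaps them.

C, B, D, E, A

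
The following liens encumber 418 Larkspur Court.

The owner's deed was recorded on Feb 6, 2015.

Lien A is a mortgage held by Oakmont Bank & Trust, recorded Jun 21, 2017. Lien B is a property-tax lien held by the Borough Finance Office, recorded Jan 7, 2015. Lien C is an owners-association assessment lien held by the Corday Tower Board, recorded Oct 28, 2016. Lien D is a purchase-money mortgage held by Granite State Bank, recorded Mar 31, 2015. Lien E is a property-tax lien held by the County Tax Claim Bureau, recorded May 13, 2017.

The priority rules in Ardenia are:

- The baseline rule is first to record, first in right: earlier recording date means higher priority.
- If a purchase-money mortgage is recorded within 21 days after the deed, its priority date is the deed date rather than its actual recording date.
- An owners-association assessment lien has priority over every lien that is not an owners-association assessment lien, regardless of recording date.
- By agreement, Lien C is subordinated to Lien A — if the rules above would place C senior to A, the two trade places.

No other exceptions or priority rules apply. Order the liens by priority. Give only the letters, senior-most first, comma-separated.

A, B, D, E, C

Effective dates: D was recorded 53 days after the deed, outside the 21-day window, so it keeps its recording date.
As an owners-association assessment lien, C is senior to every other lien.
Remaining liens by effective date: B (Jan 7, 2015), D (Mar 31, 2015), E (May 13, 2017), A (Jun 21, 2017).
C would otherwise be senior to A, so under the subordination agreement C and A exchange positions.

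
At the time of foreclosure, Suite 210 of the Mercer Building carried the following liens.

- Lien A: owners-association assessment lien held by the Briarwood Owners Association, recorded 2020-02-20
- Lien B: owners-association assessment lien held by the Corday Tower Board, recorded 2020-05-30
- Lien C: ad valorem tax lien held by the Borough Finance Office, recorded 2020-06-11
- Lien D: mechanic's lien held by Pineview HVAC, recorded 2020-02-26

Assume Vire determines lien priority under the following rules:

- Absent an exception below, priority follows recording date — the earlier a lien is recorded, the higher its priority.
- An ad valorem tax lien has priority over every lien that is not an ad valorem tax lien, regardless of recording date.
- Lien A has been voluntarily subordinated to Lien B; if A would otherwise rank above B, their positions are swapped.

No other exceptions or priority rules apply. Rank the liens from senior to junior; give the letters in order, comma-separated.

C is an ad valorem tax lien and takes priority over every other lien.
The other liens, earliest effective date first: A (2020-02-20), D (2020-02-26), B (2020-05-30).
The subordination applies — A was senior to B — so A and B swap.

C, B, D, A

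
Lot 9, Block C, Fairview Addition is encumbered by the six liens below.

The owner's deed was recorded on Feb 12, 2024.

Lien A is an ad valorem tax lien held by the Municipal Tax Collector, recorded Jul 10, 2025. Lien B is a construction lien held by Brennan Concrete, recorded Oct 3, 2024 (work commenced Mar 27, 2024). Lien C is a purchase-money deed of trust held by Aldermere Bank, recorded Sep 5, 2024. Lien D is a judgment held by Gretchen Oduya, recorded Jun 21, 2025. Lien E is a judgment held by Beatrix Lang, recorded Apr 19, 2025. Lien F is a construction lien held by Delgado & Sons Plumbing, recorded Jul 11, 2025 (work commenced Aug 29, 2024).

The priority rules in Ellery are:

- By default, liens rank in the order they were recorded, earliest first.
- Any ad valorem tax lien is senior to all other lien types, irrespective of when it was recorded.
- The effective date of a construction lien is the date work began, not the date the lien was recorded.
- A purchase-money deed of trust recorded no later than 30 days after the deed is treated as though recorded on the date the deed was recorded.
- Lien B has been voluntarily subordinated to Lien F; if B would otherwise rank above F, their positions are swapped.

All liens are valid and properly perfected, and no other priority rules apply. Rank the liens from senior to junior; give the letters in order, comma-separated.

Effective dates: B is treated as recorded Mar 27, 2024, the work-commencement date; C was recorded 206 days after the deed, outside the 30-day window, so it keeps its recording date; F's effective date is Aug 29, 2024, when work began.
A is an ad valorem tax lien and takes priority over every other lien.
Among the remaining liens, by effective date: B (Mar 27, 2024), F (Aug 29, 2024), C (Sep 5, 2024), E (Apr 19, 2025), D (Jun 21, 2025).
The subordination applies — B was senior to F — so B and F swap.

A, F, B, C, E, D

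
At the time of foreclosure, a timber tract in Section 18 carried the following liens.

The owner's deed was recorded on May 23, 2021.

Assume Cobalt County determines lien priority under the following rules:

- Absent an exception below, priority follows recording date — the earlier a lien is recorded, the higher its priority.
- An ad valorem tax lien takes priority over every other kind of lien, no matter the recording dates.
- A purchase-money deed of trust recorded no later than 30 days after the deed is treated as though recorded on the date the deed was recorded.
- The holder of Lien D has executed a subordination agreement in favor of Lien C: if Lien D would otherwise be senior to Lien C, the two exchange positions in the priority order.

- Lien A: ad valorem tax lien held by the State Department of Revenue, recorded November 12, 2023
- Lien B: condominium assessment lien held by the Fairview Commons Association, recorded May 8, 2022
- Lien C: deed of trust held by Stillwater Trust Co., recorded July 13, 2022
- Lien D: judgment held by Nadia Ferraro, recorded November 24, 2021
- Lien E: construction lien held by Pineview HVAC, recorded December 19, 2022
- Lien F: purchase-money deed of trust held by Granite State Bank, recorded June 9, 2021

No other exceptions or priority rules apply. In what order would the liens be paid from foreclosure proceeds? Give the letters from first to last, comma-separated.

First, effective dates: F relates back to the deed date May 23, 2021.
As an ad valorem tax lien, A is senior to every other lien.
The other liens, earliest effective date first: F (May 23, 2021), D (November 24, 2021), B (May 8, 2022), C (July 13, 2022), E (December 19, 2022).
The subordination applies — D was senior to C — so D and C swap.

A, F, C, B, D, E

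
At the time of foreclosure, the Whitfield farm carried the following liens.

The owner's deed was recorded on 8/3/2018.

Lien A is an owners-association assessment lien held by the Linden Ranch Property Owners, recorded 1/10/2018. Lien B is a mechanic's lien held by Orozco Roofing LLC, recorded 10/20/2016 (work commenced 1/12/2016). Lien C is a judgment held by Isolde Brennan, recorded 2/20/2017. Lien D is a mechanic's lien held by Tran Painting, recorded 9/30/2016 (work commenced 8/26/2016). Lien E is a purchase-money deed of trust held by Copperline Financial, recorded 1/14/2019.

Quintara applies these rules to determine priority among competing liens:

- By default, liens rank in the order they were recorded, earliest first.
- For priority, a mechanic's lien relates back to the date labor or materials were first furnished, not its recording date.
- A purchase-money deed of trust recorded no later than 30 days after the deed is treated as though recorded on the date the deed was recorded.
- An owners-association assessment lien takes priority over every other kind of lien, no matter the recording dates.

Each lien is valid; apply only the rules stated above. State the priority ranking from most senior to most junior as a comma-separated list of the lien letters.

A, B, D, C, E

First, effective dates: B relates back to 1/12/2016 (work commenced); D relates back to 8/26/2016 (work commenced); E missed the 30-day window (164 days after the deed), so its recording date stands.
A is an owners-association assessment lien, so it outranks all other liens regardless of date.
Ordering the rest by effective date: B (1/12/2016), D (8/26/2016), C (2/20/2017), E (1/14/2019).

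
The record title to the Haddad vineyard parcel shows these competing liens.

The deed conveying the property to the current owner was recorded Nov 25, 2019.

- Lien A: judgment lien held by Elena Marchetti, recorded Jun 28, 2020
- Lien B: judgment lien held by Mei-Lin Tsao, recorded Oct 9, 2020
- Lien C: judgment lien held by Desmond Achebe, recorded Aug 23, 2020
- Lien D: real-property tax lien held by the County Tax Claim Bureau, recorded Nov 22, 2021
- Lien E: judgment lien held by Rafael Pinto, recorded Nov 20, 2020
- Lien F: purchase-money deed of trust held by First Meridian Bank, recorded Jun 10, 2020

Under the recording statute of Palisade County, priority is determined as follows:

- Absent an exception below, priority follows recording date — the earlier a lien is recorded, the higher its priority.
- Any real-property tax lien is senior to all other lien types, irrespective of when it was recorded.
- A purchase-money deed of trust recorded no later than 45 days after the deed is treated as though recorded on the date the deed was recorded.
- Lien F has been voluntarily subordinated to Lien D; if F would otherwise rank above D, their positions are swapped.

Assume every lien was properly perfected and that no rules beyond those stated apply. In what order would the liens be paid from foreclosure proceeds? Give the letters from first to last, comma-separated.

First, effective dates: F was recorded 198 days after the deed, outside the 45-day window, so it keeps its recording date.
As a real-property tax lien, D is senior to every other lien.
Ordering the rest by effective date: F (Jun 10, 2020), A (Jun 28, 2020), C (Aug 23, 2020), B (Oct 9, 2020), E (Nov 20, 2020).
F is already junior to D, so the subordination agreement changes nothing.

D, F, A, C, B, E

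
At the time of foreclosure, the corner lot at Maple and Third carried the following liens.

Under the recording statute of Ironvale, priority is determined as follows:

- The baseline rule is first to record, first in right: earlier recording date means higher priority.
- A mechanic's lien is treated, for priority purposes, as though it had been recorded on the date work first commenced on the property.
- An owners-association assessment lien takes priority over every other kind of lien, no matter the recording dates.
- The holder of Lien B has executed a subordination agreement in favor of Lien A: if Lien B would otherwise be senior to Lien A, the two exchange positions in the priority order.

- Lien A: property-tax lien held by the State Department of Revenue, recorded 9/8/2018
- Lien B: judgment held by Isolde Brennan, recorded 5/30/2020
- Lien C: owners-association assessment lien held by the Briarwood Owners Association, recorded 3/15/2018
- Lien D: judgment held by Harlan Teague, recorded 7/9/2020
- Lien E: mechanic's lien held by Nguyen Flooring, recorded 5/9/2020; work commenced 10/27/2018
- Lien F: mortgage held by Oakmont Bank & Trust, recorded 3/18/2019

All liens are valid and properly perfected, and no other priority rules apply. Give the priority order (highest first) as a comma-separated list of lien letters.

C, A, E, F, B, D

Adjusting effective dates: E's effective date is 10/27/2018, when work began.
C, as an owners-association assessment lien, has superpriority and ranks first.
Among the remaining liens, by effective date: A (9/8/2018), E (10/27/2018), F (3/18/2019), B (5/30/2020), D (7/9/2020).
B is already junior to A, so the subordination agreement changes nothing.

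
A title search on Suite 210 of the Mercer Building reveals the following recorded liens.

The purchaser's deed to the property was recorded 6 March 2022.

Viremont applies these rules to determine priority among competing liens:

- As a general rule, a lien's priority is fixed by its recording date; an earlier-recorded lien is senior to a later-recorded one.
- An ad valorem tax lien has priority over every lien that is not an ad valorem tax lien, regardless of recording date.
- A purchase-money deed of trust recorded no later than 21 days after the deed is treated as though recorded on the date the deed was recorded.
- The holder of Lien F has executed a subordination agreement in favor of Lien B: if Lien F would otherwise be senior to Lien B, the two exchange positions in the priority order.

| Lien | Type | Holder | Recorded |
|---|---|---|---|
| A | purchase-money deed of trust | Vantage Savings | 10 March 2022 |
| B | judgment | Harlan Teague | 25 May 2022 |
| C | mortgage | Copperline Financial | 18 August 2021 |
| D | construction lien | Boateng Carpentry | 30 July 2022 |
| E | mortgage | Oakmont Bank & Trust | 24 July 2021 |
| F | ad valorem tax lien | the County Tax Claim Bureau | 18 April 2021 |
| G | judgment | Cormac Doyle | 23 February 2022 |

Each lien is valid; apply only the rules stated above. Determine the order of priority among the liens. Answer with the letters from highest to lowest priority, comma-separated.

Adjusting effective dates: A was recorded within the 21-day window, so its effective date is the deed date 6 March 2022.
F, as an ad valorem tax lien, has superpriority and ranks first.
The other liens, earliest effective date first: E (24 July 2021), C (18 August 2021), G (23 February 2022), A (6 March 2022), B (25 May 2022), D (30 July 2022).
Because F would otherwise rank above B, the subordination swaps them.

B, E, C, G, A, F, D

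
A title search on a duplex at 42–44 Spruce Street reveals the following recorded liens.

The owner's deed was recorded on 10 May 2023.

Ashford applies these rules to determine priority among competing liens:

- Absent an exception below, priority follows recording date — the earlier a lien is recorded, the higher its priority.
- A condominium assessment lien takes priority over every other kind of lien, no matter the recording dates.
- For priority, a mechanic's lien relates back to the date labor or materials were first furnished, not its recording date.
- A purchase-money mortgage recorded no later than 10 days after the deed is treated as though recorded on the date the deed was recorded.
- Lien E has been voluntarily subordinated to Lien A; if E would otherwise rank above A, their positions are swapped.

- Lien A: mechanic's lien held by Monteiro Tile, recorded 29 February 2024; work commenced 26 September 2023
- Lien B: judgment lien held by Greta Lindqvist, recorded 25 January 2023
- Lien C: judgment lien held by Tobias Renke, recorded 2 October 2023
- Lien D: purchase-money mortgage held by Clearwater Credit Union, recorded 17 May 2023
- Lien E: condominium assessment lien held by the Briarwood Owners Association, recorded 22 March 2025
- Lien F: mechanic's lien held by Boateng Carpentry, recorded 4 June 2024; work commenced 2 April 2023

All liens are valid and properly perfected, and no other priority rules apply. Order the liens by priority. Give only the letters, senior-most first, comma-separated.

Adjusting effective dates: A's effective date is 26 September 2023, when work began; D's effective date is the deed date, 10 May 2023; F's effective date is 2 April 2023, when work began.
E is a condominium assessment lien, so it outranks all other liens regardless of date.
Among the remaining liens, by effective date: B (25 January 2023), F (2 April 2023), D (10 May 2023), A (26 September 2023), C (2 October 2023).
Because E would otherwise rank above A, the subordination swaps them.

A, B, F, D, E, C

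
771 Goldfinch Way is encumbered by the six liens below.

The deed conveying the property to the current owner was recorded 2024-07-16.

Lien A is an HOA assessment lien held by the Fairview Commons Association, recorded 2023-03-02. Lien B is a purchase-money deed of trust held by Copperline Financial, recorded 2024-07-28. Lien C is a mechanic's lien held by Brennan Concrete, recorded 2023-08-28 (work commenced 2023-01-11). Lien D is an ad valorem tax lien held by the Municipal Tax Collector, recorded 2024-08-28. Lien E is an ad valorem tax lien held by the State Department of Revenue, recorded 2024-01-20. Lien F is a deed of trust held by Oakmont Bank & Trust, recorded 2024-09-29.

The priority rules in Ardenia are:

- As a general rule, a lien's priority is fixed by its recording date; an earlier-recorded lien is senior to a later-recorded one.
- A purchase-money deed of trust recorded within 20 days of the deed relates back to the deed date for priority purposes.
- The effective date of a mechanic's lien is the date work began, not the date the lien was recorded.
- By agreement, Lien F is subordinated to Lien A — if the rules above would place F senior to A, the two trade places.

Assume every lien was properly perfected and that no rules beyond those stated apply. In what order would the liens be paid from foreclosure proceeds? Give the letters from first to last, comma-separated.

C, A, E, B, D, F

First, effective dates: B relates back to the deed date 2024-07-16; C relates back to 2023-01-11 (work commenced).
Ordering by effective date: C (2023-01-11), A (2023-03-02), E (2024-01-20), B (2024-07-16), D (2024-08-28), F (2024-09-29).
F is already junior to A, so the subordination agreement changes nothing.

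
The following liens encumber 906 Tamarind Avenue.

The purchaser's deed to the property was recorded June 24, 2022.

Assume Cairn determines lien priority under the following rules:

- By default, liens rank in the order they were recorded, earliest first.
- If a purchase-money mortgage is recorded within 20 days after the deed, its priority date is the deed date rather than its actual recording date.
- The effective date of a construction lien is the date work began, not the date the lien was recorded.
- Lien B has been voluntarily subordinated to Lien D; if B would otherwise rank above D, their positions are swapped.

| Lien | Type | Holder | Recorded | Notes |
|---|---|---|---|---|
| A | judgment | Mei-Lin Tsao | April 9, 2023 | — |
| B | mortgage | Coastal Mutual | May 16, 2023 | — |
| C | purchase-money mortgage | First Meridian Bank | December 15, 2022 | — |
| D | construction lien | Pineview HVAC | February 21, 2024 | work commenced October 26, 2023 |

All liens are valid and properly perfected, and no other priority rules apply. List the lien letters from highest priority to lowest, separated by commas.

C, A, D, B

Effective dates after the stated exceptions: C was recorded 174 days after the deed — beyond 20 days — so no relation-back applies; D relates back to October 26, 2023 (work commenced).
Sorted by effective date: C (December 15, 2022), A (April 9, 2023), B (May 16, 2023), D (October 26, 2023).
B is senior to D before the subordination, so the two trade places.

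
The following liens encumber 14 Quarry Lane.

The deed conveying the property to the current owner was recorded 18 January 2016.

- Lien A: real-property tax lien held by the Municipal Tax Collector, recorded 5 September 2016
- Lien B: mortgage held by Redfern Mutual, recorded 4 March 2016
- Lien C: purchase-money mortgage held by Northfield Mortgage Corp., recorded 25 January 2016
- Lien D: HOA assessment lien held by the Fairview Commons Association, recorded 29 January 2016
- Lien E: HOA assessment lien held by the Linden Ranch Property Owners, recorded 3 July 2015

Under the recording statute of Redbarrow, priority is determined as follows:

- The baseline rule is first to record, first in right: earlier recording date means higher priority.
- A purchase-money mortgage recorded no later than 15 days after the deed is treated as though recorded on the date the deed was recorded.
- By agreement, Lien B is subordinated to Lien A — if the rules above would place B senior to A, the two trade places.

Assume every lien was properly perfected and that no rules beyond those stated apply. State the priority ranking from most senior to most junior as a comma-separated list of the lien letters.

E, C, D, A, B

Effective dates after the stated exceptions: C was recorded within the 15-day window, so its effective date is the deed date 18 January 2016.
Sorted by effective date: E (3 July 2015), C (18 January 2016), D (29 January 2016), B (4 March 2016), A (5 September 2016).
Because B would otherwise rank above A, the subordination swaps them.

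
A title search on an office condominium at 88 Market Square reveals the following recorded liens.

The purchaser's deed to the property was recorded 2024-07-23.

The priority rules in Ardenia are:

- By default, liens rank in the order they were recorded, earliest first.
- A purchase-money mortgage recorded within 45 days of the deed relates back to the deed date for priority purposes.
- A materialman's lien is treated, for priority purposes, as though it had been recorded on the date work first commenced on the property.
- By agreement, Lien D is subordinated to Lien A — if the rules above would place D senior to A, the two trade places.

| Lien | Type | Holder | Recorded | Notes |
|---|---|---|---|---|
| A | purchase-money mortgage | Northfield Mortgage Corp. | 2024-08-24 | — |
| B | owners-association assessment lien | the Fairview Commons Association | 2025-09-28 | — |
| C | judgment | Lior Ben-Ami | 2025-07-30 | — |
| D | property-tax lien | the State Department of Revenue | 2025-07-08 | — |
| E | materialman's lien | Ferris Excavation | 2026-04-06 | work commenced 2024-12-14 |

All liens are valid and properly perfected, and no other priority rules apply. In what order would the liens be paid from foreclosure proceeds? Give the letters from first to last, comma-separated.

First, effective dates: A was recorded within the 45-day window, so its effective date is the deed date 2024-07-23; E is treated as recorded 2024-12-14, the work-commencement date.
Ordering by effective date: A (2024-07-23), E (2024-12-14), D (2025-07-08), C (2025-07-30), B (2025-09-28).
D already ranks below A; the subordination has no effect.

A, E, D, C, B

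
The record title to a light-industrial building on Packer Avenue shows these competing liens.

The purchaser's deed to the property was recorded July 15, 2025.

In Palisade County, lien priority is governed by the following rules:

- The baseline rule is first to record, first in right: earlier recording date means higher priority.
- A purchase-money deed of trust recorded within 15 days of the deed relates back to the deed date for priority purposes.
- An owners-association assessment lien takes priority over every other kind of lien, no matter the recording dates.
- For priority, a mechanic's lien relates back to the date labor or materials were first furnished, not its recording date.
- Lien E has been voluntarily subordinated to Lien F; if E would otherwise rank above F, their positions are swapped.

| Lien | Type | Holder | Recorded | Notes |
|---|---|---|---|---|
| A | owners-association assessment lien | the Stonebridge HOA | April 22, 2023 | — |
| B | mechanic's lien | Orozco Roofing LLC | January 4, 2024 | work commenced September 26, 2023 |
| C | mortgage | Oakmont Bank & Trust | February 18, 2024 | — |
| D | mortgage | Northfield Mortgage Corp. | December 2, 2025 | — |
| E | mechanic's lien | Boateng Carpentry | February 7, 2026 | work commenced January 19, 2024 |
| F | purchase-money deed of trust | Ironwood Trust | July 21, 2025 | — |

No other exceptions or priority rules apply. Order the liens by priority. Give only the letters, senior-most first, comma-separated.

A, B, F, C, E, D

Effective dates after the stated exceptions: B is treated as recorded September 26, 2023, the work-commencement date; E relates back to January 19, 2024 (work commenced); F relates back to the deed date July 15, 2025.
A is an owners-association assessment lien, so it outranks all other liens regardless of date.
Among the remaining liens, by effective date: B (September 26, 2023), E (January 19, 2024), C (February 18, 2024), F (July 15, 2025), D (December 2, 2025).
The subordination applies — E was senior to F — so E and F swap.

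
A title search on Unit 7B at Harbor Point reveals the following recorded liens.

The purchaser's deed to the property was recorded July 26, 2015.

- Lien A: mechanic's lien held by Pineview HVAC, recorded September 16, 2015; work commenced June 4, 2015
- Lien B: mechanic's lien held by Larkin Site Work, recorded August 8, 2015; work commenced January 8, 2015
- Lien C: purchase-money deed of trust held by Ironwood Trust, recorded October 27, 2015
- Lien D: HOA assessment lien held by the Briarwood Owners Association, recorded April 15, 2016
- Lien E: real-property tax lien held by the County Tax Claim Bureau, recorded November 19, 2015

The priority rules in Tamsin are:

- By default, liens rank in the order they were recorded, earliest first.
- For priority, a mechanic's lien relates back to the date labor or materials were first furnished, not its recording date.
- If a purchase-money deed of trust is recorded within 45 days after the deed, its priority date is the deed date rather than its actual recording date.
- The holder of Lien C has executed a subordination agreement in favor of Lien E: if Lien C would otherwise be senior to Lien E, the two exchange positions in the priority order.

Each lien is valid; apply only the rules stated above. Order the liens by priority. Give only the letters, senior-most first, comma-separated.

First, effective dates: A is treated as recorded June 4, 2015, the work-commencement date; B's effective date is January 8, 2015, when work began; C missed the 45-day window (93 days after the deed), so its recording date stands.
Sorted by effective date: B (January 8, 2015), A (June 4, 2015), C (October 27, 2015), E (November 19, 2015), D (April 15, 2016).
Because C would otherwise rank above E, the subordination swaps them.

B, A, E, C, D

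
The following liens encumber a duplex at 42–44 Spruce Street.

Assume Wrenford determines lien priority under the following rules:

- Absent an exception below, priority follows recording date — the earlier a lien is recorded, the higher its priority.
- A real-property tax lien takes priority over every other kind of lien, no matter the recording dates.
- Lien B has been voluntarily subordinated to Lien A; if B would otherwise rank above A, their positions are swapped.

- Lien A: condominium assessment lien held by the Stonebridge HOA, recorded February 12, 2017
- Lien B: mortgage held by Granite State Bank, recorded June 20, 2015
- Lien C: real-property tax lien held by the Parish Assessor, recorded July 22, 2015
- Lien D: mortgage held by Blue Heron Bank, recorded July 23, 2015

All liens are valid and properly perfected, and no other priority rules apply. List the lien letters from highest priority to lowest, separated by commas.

C, as a real-property tax lien, has superpriority and ranks first.
Remaining liens by effective date: B (June 20, 2015), D (July 23, 2015), A (February 12, 2017).
Because B would otherwise rank above A, the subordination swaps them.

C, A, D, B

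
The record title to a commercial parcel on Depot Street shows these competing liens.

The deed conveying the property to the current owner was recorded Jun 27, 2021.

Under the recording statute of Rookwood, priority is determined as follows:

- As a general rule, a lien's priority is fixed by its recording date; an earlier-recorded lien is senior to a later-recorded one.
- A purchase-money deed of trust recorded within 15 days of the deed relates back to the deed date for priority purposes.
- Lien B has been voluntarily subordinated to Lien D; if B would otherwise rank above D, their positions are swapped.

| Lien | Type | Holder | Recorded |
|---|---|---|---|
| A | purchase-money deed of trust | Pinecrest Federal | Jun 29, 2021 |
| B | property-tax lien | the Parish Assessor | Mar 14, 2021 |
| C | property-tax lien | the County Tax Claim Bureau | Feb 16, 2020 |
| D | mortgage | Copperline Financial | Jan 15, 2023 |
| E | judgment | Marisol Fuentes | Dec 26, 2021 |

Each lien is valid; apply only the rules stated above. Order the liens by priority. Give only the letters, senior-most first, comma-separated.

C, D, A, E, B

Effective dates: A relates back to the deed date Jun 27, 2021.
Sorted by effective date: C (Feb 16, 2020), B (Mar 14, 2021), A (Jun 27, 2021), E (Dec 26, 2021), D (Jan 15, 2023).
B would otherwise be senior to D, so under the subordination agreement B and D exchange positions.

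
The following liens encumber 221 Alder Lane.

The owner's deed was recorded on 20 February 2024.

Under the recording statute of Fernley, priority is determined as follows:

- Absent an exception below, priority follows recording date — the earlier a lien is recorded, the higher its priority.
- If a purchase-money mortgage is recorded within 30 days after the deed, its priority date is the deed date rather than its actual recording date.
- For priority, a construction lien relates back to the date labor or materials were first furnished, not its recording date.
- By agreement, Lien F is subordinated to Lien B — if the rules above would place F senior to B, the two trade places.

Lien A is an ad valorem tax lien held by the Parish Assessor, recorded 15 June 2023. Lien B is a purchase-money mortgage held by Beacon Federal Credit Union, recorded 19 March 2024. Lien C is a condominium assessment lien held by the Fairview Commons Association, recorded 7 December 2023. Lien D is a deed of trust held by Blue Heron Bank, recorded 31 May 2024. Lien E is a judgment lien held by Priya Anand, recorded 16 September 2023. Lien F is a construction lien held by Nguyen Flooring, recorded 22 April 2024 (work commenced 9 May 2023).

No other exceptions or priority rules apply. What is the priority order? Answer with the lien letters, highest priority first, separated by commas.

B, A, E, C, F, D

Effective dates after the stated exceptions: B relates back to the deed date 20 February 2024; F's effective date is 9 May 2023, when work began.
Ordering by effective date: F (9 May 2023), A (15 June 2023), E (16 September 2023), C (7 December 2023), B (20 February 2024), D (31 May 2024).
Because F would otherwise rank above B, the subordination swaps them.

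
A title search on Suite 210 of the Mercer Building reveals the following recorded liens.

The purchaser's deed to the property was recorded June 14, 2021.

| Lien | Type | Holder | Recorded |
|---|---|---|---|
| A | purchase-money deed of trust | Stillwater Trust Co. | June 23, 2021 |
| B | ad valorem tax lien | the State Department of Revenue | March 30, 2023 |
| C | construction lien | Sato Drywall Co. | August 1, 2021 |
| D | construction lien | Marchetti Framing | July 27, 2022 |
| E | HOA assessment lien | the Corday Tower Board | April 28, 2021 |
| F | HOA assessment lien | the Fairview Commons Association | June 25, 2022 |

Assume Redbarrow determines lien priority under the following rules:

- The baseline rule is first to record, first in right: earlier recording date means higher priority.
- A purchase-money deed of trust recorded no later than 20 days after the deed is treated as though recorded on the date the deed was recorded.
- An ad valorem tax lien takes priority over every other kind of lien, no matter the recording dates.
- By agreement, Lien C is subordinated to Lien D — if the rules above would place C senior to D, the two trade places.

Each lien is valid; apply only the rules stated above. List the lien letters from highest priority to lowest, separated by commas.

B, E, A, D, F, C

Adjusting effective dates: A relates back to the deed date June 14, 2021.
B, as an ad valorem tax lien, has superpriority and ranks first.
Among the remaining liens, by effective date: E (April 28, 2021), A (June 14, 2021), C (August 1, 2021), F (June 25, 2022), D (July 27, 2022).
C is senior to D before the subordination, so the two trade places.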